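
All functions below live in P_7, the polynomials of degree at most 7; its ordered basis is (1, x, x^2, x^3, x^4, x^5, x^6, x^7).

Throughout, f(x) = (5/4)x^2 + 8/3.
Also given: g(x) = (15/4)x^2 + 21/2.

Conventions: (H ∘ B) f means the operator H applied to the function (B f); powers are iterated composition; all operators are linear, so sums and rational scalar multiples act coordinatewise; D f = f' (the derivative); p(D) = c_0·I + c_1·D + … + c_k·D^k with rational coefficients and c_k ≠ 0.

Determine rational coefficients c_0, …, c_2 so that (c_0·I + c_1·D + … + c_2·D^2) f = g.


p(D) = 3·I + D^2, i.e. c_0 = 3, c_1 = 0, c_2 = 1

D^0 f = (5/4)x^2 + 8/3
D^1 f = (5/2)x
D^2 f = 5/2
matching coefficients of g against c_0 f + c_1 Df + … from the top degree down determines the c_i
solution: c_0 = 3, c_1 = 0, c_2 = 1


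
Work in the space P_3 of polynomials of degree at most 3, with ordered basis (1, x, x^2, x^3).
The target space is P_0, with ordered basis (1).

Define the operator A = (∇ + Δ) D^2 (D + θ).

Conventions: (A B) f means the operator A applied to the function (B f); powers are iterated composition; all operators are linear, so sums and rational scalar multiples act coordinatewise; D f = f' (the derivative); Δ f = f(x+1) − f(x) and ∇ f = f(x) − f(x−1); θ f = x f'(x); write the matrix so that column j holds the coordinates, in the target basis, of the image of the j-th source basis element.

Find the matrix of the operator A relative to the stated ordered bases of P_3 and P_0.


the matrix is [[0, 0, 0, 36]] (rows listed top to bottom)

image of 1: 0
image of x: 0
image of x^2: 0
image of x^3: 36
each image's coordinates form column j of the matrix


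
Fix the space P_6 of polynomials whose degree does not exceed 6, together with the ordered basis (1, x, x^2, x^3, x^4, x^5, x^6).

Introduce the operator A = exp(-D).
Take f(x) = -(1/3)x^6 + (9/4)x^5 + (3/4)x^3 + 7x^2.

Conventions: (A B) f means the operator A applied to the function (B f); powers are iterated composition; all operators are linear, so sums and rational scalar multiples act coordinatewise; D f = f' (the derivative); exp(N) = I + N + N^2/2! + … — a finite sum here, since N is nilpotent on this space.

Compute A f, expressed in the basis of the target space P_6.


order-1 term: 2x^5 - (45/4)x^4 - (9/4)x^2 - 14x
order-2 term: -5x^4 + (45/2)x^3 + (9/4)x + 7
order-3 term: (20/3)x^3 - (45/2)x^2 - 3/4
order-4 term: -5x^2 + (45/4)x
order-5 term: 2x - 9/4
order-6 term: -1/3
the series for exp(-D) f terminates at order 6
exp(-D) f = -(1/3)x^6 + (17/4)x^5 - (65/4)x^4 + (359/12)x^3 - (91/4)x^2 + (3/2)x + 11/3

the result is g(x) = -(1/3)x^6 + (17/4)x^5 - (65/4)x^4 + (359/12)x^3 - (91/4)x^2 + (3/2)x + 11/3


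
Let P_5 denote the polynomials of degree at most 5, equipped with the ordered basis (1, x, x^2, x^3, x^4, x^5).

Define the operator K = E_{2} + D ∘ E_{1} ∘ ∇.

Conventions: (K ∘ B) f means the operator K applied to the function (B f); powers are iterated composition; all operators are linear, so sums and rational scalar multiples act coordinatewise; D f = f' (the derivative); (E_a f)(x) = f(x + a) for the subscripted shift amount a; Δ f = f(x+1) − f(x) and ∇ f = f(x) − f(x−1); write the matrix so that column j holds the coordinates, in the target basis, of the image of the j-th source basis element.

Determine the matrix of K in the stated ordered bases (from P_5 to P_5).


image of 1: 1
image of x: x + 2
image of x^2: x^2 + 4x + 6
image of x^3: x^3 + 6x^2 + 18x + 11
image of x^4: x^4 + 8x^3 + 36x^2 + 44x + 20
image of x^5: x^5 + 10x^4 + 60x^3 + 110x^2 + 100x + 37
each image's coordinates form column j of the matrix

the matrix is [[1, 2, 6, 11, 20, 37]; [0, 1, 4, 18, 44, 100]; [0, 0, 1, 6, 36, 110]; [0, 0, 0, 1, 8, 60]; [0, 0, 0, 0, 1, 10]; [0, 0, 0, 0, 0, 1]] (rows listed top to bottom)


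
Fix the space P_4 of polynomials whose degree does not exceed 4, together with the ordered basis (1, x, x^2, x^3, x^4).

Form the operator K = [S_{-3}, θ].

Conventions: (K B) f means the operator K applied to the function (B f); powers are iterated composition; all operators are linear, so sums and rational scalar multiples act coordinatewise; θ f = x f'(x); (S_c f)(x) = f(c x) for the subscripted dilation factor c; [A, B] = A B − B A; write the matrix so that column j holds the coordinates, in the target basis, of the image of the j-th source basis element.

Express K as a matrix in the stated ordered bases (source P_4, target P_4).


the matrix is [[0, 0, 0, 0, 0]; [0, 0, 0, 0, 0]; [0, 0, 0, 0, 0]; [0, 0, 0, 0, 0]; [0, 0, 0, 0, 0]] (rows listed top to bottom)

image of 1: 0
image of x: 0
image of x^2: 0
image of x^3: 0
image of x^4: 0
each image's coordinates form column j of the matrix


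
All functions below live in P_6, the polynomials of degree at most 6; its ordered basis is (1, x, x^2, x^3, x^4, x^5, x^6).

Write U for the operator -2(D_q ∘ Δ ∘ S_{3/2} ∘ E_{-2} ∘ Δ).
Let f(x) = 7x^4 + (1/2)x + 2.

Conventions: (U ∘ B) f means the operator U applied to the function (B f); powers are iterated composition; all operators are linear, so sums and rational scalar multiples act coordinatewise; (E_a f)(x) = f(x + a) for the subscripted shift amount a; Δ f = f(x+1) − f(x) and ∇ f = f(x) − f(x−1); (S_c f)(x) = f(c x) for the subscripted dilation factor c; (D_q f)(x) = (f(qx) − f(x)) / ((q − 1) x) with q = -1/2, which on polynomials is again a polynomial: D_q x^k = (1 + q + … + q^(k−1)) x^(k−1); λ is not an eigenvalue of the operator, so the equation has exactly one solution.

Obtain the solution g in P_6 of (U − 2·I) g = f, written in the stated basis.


write g with unknown coordinates in the stated basis and equate coefficients in (U − 2·I) g = f
solving from the highest basis element down gives g = -(7/2)x^4 + (565/8)x - 571/4
check: U g = (567/4)x - 567/2
so U g − 2·g = 7x^4 + (1/2)x + 2 = f ✓

the image equals g(x) = -(7/2)x^4 + (565/8)x - 571/4


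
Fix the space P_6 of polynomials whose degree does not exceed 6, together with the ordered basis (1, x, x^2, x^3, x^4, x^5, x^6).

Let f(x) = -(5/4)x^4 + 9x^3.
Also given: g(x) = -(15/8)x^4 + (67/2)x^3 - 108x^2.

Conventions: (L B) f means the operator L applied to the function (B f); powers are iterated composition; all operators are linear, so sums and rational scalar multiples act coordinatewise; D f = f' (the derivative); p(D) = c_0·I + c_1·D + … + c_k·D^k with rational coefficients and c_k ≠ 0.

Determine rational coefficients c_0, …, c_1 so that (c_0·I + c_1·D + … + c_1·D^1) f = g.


c_0 = 3/2, c_1 = -4

D^0 f = -(5/4)x^4 + 9x^3
D^1 f = -5x^3 + 27x^2
matching coefficients of g against c_0 f + c_1 Df + … from the top degree down determines the c_i
solution: c_0 = 3/2, c_1 = -4


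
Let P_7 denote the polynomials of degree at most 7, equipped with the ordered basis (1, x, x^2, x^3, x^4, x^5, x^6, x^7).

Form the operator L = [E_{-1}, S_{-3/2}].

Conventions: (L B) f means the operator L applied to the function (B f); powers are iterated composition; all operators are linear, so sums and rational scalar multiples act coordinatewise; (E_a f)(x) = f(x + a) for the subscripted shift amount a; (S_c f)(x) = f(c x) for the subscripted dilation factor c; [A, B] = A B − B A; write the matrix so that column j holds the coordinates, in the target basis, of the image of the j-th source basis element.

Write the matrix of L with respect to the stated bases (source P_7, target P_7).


the matrix is [[0, 5/2, 5/4, 35/8, 65/16, 275/32, 665/64, 2315/128]; [0, 0, -15/2, -45/8, -105/4, -975/32, -2475/32, -13965/128]; [0, 0, 0, 135/8, 135/8, 1575/16, 8775/64, 51975/128]; [0, 0, 0, 0, -135/4, -675/16, -4725/16, -61425/128]; [0, 0, 0, 0, 0, 2025/32, 6075/64, 99225/128]; [0, 0, 0, 0, 0, 0, -3645/32, -25515/128]; [0, 0, 0, 0, 0, 0, 0, 25515/128]; [0, 0, 0, 0, 0, 0, 0, 0]] (rows listed top to bottom)

image of 1: 0
image of x: 5/2
image of x^2: -(15/2)x + 5/4
image of x^3: (135/8)x^2 - (45/8)x + 35/8
image of x^4: -(135/4)x^3 + (135/8)x^2 - (105/4)x + 65/16
image of x^5: (2025/32)x^4 - (675/16)x^3 + (1575/16)x^2 - (975/32)x + 275/32
image of x^6: -(3645/32)x^5 + (6075/64)x^4 - (4725/16)x^3 + (8775/64)x^2 - (2475/32)x + 665/64
image of x^7: (25515/128)x^6 - (25515/128)x^5 + (99225/128)x^4 - (61425/128)x^3 + (51975/128)x^2 - (13965/128)x + 2315/128
each image's coordinates form column j of the matrix


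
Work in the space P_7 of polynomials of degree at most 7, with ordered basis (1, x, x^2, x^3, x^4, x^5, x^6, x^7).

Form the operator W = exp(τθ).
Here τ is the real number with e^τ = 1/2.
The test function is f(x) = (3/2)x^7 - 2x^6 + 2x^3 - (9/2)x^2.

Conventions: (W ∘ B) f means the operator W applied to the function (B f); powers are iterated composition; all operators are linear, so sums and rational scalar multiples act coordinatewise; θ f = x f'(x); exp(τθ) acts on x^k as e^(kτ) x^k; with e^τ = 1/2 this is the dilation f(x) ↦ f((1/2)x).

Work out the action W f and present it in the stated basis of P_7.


exp(τθ) x^k = e^(kτ) x^k; with e^τ = 1/2 this sends x^k to (1/2)^k x^k
x^2 ↦ 1/4 x^2
x^3 ↦ 1/8 x^3
x^6 ↦ 1/64 x^6
x^7 ↦ 1/128 x^7
applying this coordinatewise to f: exp(τθ) f = (3/256)x^7 - (1/32)x^6 + (1/4)x^3 - (9/8)x^2

the result is g(x) = (3/256)x^7 - (1/32)x^6 + (1/4)x^3 - (9/8)x^2


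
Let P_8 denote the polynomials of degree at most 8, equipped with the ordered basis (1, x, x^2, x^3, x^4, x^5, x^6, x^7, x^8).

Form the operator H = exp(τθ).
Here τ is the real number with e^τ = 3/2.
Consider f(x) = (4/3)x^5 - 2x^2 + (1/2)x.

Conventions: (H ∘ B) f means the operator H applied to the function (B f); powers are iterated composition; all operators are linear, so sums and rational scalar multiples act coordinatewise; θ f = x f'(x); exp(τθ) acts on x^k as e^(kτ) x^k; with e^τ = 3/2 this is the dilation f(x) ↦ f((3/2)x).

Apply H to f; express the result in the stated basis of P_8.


exp(τθ) x^k = e^(kτ) x^k; with e^τ = 3/2 this sends x^k to (3/2)^k x^k
x ↦ 3/2 x
x^2 ↦ 9/4 x^2
x^5 ↦ 243/32 x^5
applying this coordinatewise to f: exp(τθ) f = (81/8)x^5 - (9/2)x^2 + (3/4)x

the image equals g(x) = (81/8)x^5 - (9/2)x^2 + (3/4)x


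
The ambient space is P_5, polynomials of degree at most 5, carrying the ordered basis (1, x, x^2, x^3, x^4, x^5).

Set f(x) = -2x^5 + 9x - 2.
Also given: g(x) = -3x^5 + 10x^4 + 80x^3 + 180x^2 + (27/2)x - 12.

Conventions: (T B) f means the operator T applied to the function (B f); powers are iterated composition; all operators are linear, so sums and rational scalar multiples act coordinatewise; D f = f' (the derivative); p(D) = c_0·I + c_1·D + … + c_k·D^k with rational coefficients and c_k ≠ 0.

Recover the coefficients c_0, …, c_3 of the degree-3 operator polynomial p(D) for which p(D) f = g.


p(D) = (3/2)·I − D − 2·D^2 − (3/2)·D^3, i.e. c_0 = 3/2, c_1 = -1, c_2 = -2, c_3 = -3/2

D^0 f = -2x^5 + 9x - 2
D^1 f = -10x^4 + 9
D^2 f = -40x^3
D^3 f = -120x^2
matching coefficients of g against c_0 f + c_1 Df + … from the top degree down determines the c_i
solution: c_0 = 3/2, c_1 = -1, c_2 = -2, c_3 = -3/2


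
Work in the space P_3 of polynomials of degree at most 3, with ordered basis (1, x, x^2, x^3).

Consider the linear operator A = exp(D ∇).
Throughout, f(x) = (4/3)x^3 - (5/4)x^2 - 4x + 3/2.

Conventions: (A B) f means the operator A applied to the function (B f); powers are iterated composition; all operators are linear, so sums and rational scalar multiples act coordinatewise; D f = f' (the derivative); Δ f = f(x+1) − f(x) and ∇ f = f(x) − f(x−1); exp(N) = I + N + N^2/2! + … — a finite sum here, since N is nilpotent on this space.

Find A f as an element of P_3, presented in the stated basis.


order-1 term: 8x - 13/2
the series for exp(D ∇) f terminates at order 1
exp(D ∇) f = (4/3)x^3 - (5/4)x^2 + 4x - 5

the image equals g(x) = (4/3)x^3 - (5/4)x^2 + 4x - 5


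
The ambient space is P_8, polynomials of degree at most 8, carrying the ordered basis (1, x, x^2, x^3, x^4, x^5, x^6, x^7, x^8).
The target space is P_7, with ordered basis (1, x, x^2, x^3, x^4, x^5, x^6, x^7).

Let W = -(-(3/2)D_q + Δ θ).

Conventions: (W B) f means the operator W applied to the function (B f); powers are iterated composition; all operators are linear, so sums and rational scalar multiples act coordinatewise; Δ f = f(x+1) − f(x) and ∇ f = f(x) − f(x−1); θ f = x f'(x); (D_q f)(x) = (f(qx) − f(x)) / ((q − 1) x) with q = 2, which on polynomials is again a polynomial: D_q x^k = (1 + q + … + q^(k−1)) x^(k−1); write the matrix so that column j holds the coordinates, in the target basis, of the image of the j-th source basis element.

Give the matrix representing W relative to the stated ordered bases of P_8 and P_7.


image of 1: 0
image of x: 1/2
image of x^2: (1/2)x - 2
image of x^3: (3/2)x^2 - 9x - 3
image of x^4: (13/2)x^3 - 24x^2 - 16x - 4
image of x^5: (43/2)x^4 - 50x^3 - 50x^2 - 25x - 5
image of x^6: (117/2)x^5 - 90x^4 - 120x^3 - 90x^2 - 36x - 6
image of x^7: (283/2)x^6 - 147x^5 - 245x^4 - 245x^3 - 147x^2 - 49x - 7
image of x^8: (637/2)x^7 - 224x^6 - 448x^5 - 560x^4 - 448x^3 - 224x^2 - 64x - 8
each image's coordinates form column j of the matrix

the matrix is [[0, 1/2, -2, -3, -4, -5, -6, -7, -8]; [0, 0, 1/2, -9, -16, -25, -36, -49, -64]; [0, 0, 0, 3/2, -24, -50, -90, -147, -224]; [0, 0, 0, 0, 13/2, -50, -120, -245, -448]; [0, 0, 0, 0, 0, 43/2, -90, -245, -560]; [0, 0, 0, 0, 0, 0, 117/2, -147, -448]; [0, 0, 0, 0, 0, 0, 0, 283/2, -224]; [0, 0, 0, 0, 0, 0, 0, 0, 637/2]] (rows listed top to bottom)


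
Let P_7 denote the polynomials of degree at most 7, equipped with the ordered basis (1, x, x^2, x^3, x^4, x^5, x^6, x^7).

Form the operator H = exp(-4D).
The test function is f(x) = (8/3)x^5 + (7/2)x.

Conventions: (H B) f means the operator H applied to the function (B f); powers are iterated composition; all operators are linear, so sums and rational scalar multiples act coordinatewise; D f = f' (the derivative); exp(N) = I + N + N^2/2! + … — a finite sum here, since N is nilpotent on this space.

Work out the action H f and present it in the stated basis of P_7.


order-1 term: -(160/3)x^4 - 14
order-2 term: (1280/3)x^3
order-3 term: -(5120/3)x^2
order-4 term: (10240/3)x
order-5 term: -8192/3
the series for exp(-4D) f terminates at order 5
exp(-4D) f = (8/3)x^5 - (160/3)x^4 + (1280/3)x^3 - (5120/3)x^2 + (20501/6)x - 8234/3

the result is g(x) = (8/3)x^5 - (160/3)x^4 + (1280/3)x^3 - (5120/3)x^2 + (20501/6)x - 8234/3


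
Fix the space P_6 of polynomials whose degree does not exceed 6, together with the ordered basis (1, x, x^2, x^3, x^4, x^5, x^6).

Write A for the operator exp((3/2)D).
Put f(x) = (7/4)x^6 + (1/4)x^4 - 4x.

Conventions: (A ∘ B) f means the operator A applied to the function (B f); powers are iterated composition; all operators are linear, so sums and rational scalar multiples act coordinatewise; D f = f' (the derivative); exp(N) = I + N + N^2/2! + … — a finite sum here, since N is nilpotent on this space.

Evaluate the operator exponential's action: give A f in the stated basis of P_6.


the image equals g(x) = (7/4)x^6 + (63/4)x^5 + (949/16)x^4 + (957/8)x^3 + (8721/64)x^2 + (5063/64)x + 3891/256

order-1 term: (63/4)x^5 + (3/2)x^3 - 6
order-2 term: (945/16)x^4 + (27/8)x^2
order-3 term: (945/8)x^3 + (27/8)x
order-4 term: (8505/64)x^2 + 81/64
order-5 term: (5103/64)x
order-6 term: 5103/256
the series for exp((3/2)D) f terminates at order 6
exp((3/2)D) f = (7/4)x^6 + (63/4)x^5 + (949/16)x^4 + (957/8)x^3 + (8721/64)x^2 + (5063/64)x + 3891/256


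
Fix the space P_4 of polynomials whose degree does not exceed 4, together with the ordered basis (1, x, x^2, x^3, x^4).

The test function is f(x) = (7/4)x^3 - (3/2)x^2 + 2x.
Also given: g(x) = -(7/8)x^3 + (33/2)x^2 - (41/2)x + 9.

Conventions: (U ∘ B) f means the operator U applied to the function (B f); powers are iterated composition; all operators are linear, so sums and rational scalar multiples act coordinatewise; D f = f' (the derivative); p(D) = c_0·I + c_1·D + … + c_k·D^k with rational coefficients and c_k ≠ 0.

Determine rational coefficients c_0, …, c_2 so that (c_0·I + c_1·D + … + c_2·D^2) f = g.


D^0 f = (7/4)x^3 - (3/2)x^2 + 2x
D^1 f = (21/4)x^2 - 3x + 2
D^2 f = (21/2)x - 3
matching coefficients of g against c_0 f + c_1 Df + … from the top degree down determines the c_i
solution: c_0 = -1/2, c_1 = 3, c_2 = -1

c_0 = -1/2, c_1 = 3, c_2 = -1


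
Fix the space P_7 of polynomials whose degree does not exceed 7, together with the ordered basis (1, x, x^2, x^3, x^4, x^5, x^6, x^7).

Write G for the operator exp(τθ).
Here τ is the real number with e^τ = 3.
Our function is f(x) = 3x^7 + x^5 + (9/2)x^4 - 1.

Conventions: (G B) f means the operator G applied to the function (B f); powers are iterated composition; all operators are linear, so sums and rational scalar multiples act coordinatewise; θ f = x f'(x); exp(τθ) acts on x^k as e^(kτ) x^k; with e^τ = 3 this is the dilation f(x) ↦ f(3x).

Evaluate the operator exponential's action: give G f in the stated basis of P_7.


exp(τθ) x^k = e^(kτ) x^k; with e^τ = 3 this sends x^k to 3^k x^k
x^4 ↦ 81 x^4
x^5 ↦ 243 x^5
x^7 ↦ 2187 x^7
applying this coordinatewise to f: exp(τθ) f = 6561x^7 + 243x^5 + (729/2)x^4 - 1

g(x) = 6561x^7 + 243x^5 + (729/2)x^4 - 1


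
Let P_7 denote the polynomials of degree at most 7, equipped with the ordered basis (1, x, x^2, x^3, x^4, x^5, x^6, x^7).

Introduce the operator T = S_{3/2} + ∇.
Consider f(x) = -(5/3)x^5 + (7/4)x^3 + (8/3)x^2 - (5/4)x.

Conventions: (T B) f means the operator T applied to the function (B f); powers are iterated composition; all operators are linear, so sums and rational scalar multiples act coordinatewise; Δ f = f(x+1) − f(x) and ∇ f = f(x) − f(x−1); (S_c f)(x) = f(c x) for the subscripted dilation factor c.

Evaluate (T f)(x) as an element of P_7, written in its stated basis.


S_{3/2} f = -(405/32)x^5 + (189/32)x^3 + 6x^2 - (15/8)x
∇ f = -(25/3)x^4 + (50/3)x^3 - (137/12)x^2 + (101/12)x - 23/6
(S_{3/2} + ∇) f = -(405/32)x^5 - (25/3)x^4 + (2167/96)x^3 - (65/12)x^2 + (157/24)x - 23/6

the result is g(x) = -(405/32)x^5 - (25/3)x^4 + (2167/96)x^3 - (65/12)x^2 + (157/24)x - 23/6


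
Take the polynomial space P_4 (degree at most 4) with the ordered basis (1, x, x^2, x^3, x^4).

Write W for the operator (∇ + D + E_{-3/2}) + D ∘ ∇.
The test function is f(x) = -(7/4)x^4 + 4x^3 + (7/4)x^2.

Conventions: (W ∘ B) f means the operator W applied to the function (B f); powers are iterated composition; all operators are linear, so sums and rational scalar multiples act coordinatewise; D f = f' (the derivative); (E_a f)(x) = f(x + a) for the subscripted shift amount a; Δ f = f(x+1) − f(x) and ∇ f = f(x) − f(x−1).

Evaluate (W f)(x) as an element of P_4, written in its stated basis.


∇ f = -7x^3 + (45/2)x^2 - (31/2)x + 4
D f = -7x^3 + 12x^2 + (7/2)x
E_{-3/2} f = -(7/4)x^4 + (29/2)x^3 - (319/8)x^2 + (363/8)x - 1179/64
(∇ + D + E_{-3/2}) f = -(7/4)x^4 + (1/2)x^3 - (43/8)x^2 + (267/8)x - 923/64
∇ f = -7x^3 + (45/2)x^2 - (31/2)x + 4
D ∇ f = -21x^2 + 45x - 31/2
((∇ + D + E_{-3/2}) + D ∘ ∇) f = -(7/4)x^4 + (1/2)x^3 - (211/8)x^2 + (627/8)x - 1915/64

g(x) = -(7/4)x^4 + (1/2)x^3 - (211/8)x^2 + (627/8)x - 1915/64


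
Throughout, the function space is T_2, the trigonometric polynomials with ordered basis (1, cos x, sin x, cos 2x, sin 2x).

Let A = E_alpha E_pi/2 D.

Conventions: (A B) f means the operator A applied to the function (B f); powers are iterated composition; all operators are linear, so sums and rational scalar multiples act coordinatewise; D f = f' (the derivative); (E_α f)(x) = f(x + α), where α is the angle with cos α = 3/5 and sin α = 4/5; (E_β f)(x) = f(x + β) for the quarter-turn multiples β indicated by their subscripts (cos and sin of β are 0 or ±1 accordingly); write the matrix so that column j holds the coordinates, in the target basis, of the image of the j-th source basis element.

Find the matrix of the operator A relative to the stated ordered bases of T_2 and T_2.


the matrix is [[0, 0, 0, 0, 0]; [0, -3/5, -4/5, 0, 0]; [0, 4/5, -3/5, 0, 0]; [0, 0, 0, 48/25, 14/25]; [0, 0, 0, -14/25, 48/25]] (rows listed top to bottom)

image of 1: 0
image of cos x: -(3/5)cos x + (4/5)sin x
image of sin x: -(4/5)cos x - (3/5)sin x
image of cos 2x: (48/25)cos 2x - (14/25)sin 2x
image of sin 2x: (14/25)cos 2x + (48/25)sin 2x
each image's coordinates form column j of the matrix


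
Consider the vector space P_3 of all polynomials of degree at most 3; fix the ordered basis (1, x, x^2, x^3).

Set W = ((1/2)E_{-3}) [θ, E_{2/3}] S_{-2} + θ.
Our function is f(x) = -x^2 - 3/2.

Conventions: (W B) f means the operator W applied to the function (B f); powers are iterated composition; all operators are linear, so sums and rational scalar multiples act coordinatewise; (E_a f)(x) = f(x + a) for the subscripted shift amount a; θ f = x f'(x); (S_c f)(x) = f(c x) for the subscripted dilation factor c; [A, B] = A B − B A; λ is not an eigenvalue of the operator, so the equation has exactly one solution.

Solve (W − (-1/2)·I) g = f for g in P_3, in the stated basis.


write g with unknown coordinates in the stated basis and equate coefficients in (W − (-1/2)·I) g = f
solving from the highest basis element down gives g = -(2/5)x^2 - (32/45)x + 79/27
check: W g = -(4/5)x^2 + (16/45)x - 80/27
so W g − (-1/2)·g = -x^2 - 3/2 = f ✓

the image equals g(x) = -(2/5)x^2 - (32/45)x + 79/27


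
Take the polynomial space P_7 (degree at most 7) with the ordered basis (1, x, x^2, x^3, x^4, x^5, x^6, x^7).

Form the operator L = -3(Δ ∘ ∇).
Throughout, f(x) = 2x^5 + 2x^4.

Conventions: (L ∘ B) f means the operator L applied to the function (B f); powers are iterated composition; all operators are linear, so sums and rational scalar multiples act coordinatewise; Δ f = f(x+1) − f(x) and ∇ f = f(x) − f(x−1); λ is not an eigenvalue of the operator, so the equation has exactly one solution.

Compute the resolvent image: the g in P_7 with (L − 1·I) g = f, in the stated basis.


write g with unknown coordinates in the stated basis and equate coefficients in (L − 1·I) g = f
solving from the highest basis element down gives g = -2x^5 - 2x^4 + 120x^3 + 72x^2 - 2100x - 420
check: L g = 120x^3 + 72x^2 - 2100x - 420
so L g − 1·g = 2x^5 + 2x^4 = f ✓

the result is g(x) = -2x^5 - 2x^4 + 120x^3 + 72x^2 - 2100x - 420


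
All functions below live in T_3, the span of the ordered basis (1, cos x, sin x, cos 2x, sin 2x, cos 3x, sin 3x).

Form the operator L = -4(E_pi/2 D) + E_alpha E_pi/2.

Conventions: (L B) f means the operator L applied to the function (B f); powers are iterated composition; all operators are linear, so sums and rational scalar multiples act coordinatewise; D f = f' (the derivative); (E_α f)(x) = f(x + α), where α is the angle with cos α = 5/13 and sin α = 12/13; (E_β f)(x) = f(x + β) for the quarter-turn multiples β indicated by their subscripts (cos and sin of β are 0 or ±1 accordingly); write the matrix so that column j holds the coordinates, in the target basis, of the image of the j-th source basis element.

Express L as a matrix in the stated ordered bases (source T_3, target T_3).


the matrix is [[1, 0, 0, 0, 0, 0, 0]; [0, 40/13, 5/13, 0, 0, 0, 0]; [0, -5/13, 40/13, 0, 0, 0, 0]; [0, 0, 0, 119/169, 1232/169, 0, 0]; [0, 0, 0, -1232/169, 119/169, 0, 0]; [0, 0, 0, 0, 0, -27192/2197, 2035/2197]; [0, 0, 0, 0, 0, -2035/2197, -27192/2197]] (rows listed top to bottom)

image of 1: 1
image of cos x: (40/13)cos x - (5/13)sin x
image of sin x: (5/13)cos x + (40/13)sin x
image of cos 2x: (119/169)cos 2x - (1232/169)sin 2x
image of sin 2x: (1232/169)cos 2x + (119/169)sin 2x
image of cos 3x: -(27192/2197)cos 3x - (2035/2197)sin 3x
image of sin 3x: (2035/2197)cos 3x - (27192/2197)sin 3x
each image's coordinates form column j of the matrix


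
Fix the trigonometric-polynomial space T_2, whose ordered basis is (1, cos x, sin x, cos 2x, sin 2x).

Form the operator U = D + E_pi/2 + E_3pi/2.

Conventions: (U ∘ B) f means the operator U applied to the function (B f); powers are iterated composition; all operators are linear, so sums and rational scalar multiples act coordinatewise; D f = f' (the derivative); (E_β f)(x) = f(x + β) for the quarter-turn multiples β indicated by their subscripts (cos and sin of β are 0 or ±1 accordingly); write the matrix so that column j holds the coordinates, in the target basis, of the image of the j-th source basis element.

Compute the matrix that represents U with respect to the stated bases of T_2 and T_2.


the matrix is [[2, 0, 0, 0, 0]; [0, 0, 1, 0, 0]; [0, -1, 0, 0, 0]; [0, 0, 0, -2, 2]; [0, 0, 0, -2, -2]] (rows listed top to bottom)

image of 1: 2
image of cos x: -sin x
image of sin x: cos x
image of cos 2x: -2cos 2x - 2sin 2x
image of sin 2x: 2cos 2x - 2sin 2x
each image's coordinates form column j of the matrix


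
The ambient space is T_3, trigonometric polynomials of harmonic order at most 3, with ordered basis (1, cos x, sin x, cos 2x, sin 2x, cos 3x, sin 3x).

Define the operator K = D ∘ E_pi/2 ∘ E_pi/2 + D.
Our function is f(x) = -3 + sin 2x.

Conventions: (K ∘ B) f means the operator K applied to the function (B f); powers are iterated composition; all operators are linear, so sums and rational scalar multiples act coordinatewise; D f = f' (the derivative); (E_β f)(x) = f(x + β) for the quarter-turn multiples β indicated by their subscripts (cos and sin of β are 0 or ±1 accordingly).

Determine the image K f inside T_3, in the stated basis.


E_pi/2 f = -3 - sin 2x
E_pi/2 E_pi/2 f = -3 + sin 2x
D (E_pi/2 ∘ E_pi/2) f = 2cos 2x
D f = 2cos 2x
(D ∘ E_pi/2 ∘ E_pi/2 + D) f = 4cos 2x

g(x) = 4cos 2x


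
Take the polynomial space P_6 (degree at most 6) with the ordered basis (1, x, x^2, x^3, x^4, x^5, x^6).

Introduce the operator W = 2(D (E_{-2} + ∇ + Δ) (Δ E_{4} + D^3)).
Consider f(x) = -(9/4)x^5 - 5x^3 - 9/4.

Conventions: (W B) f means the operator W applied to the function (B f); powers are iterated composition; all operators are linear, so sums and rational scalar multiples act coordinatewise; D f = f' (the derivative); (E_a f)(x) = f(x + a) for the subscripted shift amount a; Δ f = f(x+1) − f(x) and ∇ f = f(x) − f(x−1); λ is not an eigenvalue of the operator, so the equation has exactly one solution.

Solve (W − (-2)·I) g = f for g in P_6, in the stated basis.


the result is g(x) = -(9/8)x^5 + 20x^3 + (1215/4)x^2 + (3315/2)x + 2007

write g with unknown coordinates in the stated basis and equate coefficients in (W − (-2)·I) g = f
solving from the highest basis element down gives g = -(9/8)x^5 + 20x^3 + (1215/4)x^2 + (3315/2)x + 2007
check: W g = -45x^3 - (1215/2)x^2 - 3315x - 16065/4
so W g − (-2)·g = -(9/4)x^5 - 5x^3 - 9/4 = f ✓


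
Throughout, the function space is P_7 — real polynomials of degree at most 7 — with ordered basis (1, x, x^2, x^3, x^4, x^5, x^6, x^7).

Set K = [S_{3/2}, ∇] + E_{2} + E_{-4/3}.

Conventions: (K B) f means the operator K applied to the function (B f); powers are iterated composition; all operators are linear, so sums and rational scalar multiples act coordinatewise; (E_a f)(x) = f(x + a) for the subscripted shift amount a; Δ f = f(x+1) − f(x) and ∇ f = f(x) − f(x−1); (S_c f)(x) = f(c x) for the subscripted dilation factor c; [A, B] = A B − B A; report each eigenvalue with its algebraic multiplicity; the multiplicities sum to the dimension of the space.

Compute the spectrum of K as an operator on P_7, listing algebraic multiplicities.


image of 1: 2
image of x: 2x + 1/6
image of x^2: 2x^2 - (1/6)x + 253/36
image of x^3: 2x^3 - (11/8)x^2 + (551/24)x + 703/216
image of x^4: 2x^4 - (49/12)x^3 + (1237/24)x^2 + (893/108)x + 30097/1296
image of x^5: 2x^5 - (895/96)x^4 + (14395/144)x^3 + (1235/432)x^2 + (327295/2592)x + 164791/7776
image of x^6: 2x^6 - (601/32)x^5 + (34865/192)x^4 - (20615/432)x^3 + (733565/1728)x^2 + (278309/2592)x + 3732913/46656
image of x^7: 2x^7 - (13517/384)x^6 + (123137/384)x^5 - (773395/3456)x^4 + (11928385/10368)x^3 + (2819593/10368)x^2 + (55654277/93312)x + 29231623/279936
the matrix is upper triangular; its diagonal is (2, 2, 2, 2, 2, 2, 2, 2)
for a triangular matrix the eigenvalues are the diagonal entries, with algebraic multiplicity their repetition count

λ = 2 (multiplicity 8)


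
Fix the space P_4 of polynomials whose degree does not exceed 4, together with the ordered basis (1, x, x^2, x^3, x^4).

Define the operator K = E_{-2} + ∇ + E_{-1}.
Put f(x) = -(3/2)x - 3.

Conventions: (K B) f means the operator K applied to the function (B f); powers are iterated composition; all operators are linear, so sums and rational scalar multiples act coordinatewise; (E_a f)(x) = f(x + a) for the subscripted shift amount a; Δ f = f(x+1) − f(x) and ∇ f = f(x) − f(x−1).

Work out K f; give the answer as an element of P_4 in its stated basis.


the result is g(x) = -3x - 3

E_{-2} f = -(3/2)x
∇ f = -3/2
E_{-1} f = -(3/2)x - 3/2
(E_{-2} + ∇ + E_{-1}) f = -3x - 3


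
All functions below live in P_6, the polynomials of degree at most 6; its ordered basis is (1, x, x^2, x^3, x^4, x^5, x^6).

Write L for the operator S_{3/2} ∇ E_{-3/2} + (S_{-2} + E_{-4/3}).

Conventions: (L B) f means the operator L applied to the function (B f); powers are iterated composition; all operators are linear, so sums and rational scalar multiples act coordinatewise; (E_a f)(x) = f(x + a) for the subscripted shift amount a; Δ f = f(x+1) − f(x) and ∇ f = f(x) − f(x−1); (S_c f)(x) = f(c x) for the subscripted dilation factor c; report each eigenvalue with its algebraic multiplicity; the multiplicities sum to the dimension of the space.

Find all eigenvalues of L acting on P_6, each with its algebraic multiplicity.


image of 1: 2
image of x: -x - 1/3
image of x^2: 5x^2 + (1/3)x - 20/9
image of x^3: -7x^3 + (11/4)x^2 - (38/3)x + 1067/108
image of x^4: 17x^4 + (49/6)x^3 - (130/3)x^2 + (3457/54)x - 2498/81
image of x^5: -31x^5 + (895/48)x^4 - (1055/9)x^3 + (54415/216)x^2 - (19375/81)x + 333779/3888
image of x^6: 65x^6 + (601/16)x^5 - (3325/12)x^4 + (168365/216)x^3 - (59405/54)x^2 + (1017721/1296)x - 662315/2916
the matrix is upper triangular; its diagonal is (2, -1, 5, -7, 17, -31, 65)
for a triangular matrix the eigenvalues are the diagonal entries, with algebraic multiplicity their repetition count

λ = -31 (multiplicity 1), λ = -7 (multiplicity 1), λ = -1 (multiplicity 1), λ = 2 (multiplicity 1), λ = 5 (multiplicity 1), λ = 17 (multiplicity 1), λ = 65 (multiplicity 1)


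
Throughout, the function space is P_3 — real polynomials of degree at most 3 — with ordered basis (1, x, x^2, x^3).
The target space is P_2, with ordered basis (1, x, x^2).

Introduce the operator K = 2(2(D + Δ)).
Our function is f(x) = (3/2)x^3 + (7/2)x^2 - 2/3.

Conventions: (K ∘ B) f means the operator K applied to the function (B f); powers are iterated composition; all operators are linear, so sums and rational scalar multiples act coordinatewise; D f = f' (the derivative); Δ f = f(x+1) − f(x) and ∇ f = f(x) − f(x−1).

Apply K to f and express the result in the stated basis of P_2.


D f = (9/2)x^2 + 7x
Δ f = (9/2)x^2 + (23/2)x + 5
(D + Δ) f = 9x^2 + (37/2)x + 5
(2(D + Δ)) f = 18x^2 + 37x + 10
(2(2(D + Δ))) f = 36x^2 + 74x + 20

g(x) = 36x^2 + 74x + 20


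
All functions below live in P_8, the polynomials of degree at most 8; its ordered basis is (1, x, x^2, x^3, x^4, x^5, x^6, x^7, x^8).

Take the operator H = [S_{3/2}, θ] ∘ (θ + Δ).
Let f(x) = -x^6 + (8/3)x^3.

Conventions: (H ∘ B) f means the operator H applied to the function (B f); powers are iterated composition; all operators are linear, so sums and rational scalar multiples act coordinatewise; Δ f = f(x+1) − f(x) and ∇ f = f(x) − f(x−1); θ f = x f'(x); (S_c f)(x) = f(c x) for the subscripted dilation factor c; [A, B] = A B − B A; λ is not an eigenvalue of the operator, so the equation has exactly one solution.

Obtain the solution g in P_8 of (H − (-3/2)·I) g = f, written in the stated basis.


write g with unknown coordinates in the stated basis and equate coefficients in (H − (-3/2)·I) g = f
solving from the highest basis element down gives g = -(2/3)x^6 + (16/9)x^3
check: H g = 0
so H g − (-3/2)·g = -x^6 + (8/3)x^3 = f ✓

g(x) = -(2/3)x^6 + (16/9)x^3


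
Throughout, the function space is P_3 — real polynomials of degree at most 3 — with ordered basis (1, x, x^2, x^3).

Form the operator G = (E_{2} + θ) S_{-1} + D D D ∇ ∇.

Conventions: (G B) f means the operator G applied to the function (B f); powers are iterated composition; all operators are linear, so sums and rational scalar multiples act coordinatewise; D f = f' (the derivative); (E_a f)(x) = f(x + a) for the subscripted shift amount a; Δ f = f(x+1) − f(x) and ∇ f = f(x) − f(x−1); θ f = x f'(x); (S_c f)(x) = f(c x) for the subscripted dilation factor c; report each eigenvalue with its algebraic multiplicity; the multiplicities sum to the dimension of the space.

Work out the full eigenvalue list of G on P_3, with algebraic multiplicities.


λ = -4 (multiplicity 1), λ = -2 (multiplicity 1), λ = 1 (multiplicity 1), λ = 3 (multiplicity 1)

image of 1: 1
image of x: -2x - 2
image of x^2: 3x^2 + 4x + 4
image of x^3: -4x^3 - 6x^2 - 12x - 8
the matrix is upper triangular; its diagonal is (1, -2, 3, -4)
for a triangular matrix the eigenvalues are the diagonal entries, with algebraic multiplicity their repetition count


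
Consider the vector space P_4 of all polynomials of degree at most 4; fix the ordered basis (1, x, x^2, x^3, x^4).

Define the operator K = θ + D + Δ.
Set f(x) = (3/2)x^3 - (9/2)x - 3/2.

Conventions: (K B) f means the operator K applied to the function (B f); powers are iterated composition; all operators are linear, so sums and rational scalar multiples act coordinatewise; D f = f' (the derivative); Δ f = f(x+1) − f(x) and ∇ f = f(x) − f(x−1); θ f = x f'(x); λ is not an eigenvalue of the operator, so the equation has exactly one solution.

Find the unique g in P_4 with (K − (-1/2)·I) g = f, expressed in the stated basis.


write g with unknown coordinates in the stated basis and equate coefficients in (K − (-1/2)·I) g = f
solving from the highest basis element down gives g = (3/7)x^3 - (36/35)x^2 - (39/35)x + 93/35
check: K g = (9/7)x^3 + (18/35)x^2 - (138/35)x - 99/35
so K g − (-1/2)·g = (3/2)x^3 - (9/2)x - 3/2 = f ✓

the image equals g(x) = (3/7)x^3 - (36/35)x^2 - (39/35)x + 93/35


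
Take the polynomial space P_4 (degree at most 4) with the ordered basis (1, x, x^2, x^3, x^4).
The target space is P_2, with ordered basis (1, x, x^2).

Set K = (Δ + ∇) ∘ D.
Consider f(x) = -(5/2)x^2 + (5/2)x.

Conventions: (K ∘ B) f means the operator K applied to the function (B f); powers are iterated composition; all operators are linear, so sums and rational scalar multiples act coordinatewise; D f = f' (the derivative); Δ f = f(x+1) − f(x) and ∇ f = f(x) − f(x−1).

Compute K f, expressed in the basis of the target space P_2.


D f = -5x + 5/2
Δ D f = -5
∇ D f = -5
(Δ + ∇) D f = -10

the image equals g(x) = -10


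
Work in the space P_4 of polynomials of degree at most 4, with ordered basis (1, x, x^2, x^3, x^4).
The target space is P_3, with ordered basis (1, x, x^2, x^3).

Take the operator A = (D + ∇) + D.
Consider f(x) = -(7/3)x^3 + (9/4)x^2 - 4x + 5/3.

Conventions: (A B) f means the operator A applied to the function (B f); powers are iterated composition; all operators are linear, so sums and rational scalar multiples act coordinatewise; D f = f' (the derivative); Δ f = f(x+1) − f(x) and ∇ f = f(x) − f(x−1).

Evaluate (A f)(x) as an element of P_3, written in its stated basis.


D f = -7x^2 + (9/2)x - 4
∇ f = -7x^2 + (23/2)x - 103/12
(D + ∇) f = -14x^2 + 16x - 151/12
D f = -7x^2 + (9/2)x - 4
((D + ∇) + D) f = -21x^2 + (41/2)x - 199/12

the image equals g(x) = -21x^2 + (41/2)x - 199/12


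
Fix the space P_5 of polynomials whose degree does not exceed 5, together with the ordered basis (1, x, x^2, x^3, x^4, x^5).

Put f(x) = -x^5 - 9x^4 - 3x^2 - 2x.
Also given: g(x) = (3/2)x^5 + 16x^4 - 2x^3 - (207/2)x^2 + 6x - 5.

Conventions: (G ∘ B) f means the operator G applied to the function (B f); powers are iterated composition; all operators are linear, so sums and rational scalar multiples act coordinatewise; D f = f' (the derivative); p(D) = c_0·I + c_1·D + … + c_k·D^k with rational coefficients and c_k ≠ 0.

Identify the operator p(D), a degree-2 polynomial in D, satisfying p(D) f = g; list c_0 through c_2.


D^0 f = -x^5 - 9x^4 - 3x^2 - 2x
D^1 f = -5x^4 - 36x^3 - 6x - 2
D^2 f = -20x^3 - 108x^2 - 6
matching coefficients of g against c_0 f + c_1 Df + … from the top degree down determines the c_i
solution: c_0 = -3/2, c_1 = -1/2, c_2 = 1

p(D) = -(3/2)·I − (1/2)·D + D^2, i.e. c_0 = -3/2, c_1 = -1/2, c_2 = 1


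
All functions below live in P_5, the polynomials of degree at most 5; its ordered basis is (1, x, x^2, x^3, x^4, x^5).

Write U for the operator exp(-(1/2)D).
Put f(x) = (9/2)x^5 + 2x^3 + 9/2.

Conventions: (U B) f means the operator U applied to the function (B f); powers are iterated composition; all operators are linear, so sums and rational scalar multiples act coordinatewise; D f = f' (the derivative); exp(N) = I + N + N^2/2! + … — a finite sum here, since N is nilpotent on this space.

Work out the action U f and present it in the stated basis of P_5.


order-1 term: -(45/4)x^4 - 3x^2
order-2 term: (45/4)x^3 + (3/2)x
order-3 term: -(45/8)x^2 - 1/4
order-4 term: (45/32)x
order-5 term: -9/64
the series for exp(-(1/2)D) f terminates at order 5
exp(-(1/2)D) f = (9/2)x^5 - (45/4)x^4 + (53/4)x^3 - (69/8)x^2 + (93/32)x + 263/64

the result is g(x) = (9/2)x^5 - (45/4)x^4 + (53/4)x^3 - (69/8)x^2 + (93/32)x + 263/64


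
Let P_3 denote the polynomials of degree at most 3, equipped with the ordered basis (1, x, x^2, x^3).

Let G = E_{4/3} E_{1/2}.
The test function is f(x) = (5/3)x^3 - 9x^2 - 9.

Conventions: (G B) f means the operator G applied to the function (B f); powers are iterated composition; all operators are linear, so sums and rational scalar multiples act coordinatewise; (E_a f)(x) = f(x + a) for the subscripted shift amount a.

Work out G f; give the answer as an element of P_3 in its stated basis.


E_{1/2} f = (5/3)x^3 - (13/2)x^2 - (31/4)x - 265/24
E_{4/3} E_{1/2} f = (5/3)x^3 + (1/6)x^2 - (583/36)x - 18779/648

the result is g(x) = (5/3)x^3 + (1/6)x^2 - (583/36)x - 18779/648


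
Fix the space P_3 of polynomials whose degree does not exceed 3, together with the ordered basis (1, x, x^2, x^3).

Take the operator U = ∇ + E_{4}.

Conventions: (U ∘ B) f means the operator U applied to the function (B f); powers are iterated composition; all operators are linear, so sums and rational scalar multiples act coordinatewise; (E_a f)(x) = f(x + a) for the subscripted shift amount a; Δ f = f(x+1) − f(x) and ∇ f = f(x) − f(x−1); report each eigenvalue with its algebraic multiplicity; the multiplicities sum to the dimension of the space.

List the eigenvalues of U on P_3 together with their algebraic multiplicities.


image of 1: 1
image of x: x + 5
image of x^2: x^2 + 10x + 15
image of x^3: x^3 + 15x^2 + 45x + 65
the matrix is upper triangular; its diagonal is (1, 1, 1, 1)
for a triangular matrix the eigenvalues are the diagonal entries, with algebraic multiplicity their repetition count

λ = 1 (multiplicity 4)


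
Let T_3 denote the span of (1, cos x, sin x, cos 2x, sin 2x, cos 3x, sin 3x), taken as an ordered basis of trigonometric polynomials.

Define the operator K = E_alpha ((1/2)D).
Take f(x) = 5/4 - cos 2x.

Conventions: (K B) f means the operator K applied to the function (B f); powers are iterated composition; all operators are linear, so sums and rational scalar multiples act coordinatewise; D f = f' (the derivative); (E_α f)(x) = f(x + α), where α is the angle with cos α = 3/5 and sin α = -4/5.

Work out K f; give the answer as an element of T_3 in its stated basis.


the image equals g(x) = -(24/25)cos 2x - (7/25)sin 2x

D f = 2sin 2x
((1/2)D) f = sin 2x
E_alpha ((1/2)D) f = -(24/25)cos 2x - (7/25)sin 2x
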